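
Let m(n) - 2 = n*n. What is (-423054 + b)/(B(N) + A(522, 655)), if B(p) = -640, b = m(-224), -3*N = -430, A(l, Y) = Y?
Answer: -124292/5 ≈ -24858.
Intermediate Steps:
m(n) = 2 + n² (m(n) = 2 + n*n = 2 + n²)
N = 430/3 (N = -⅓*(-430) = 430/3 ≈ 143.33)
b = 50178 (b = 2 + (-224)² = 2 + 50176 = 50178)
(-423054 + b)/(B(N) + A(522, 655)) = (-423054 + 50178)/(-640 + 655) = -372876/15 = -372876*1/15 = -124292/5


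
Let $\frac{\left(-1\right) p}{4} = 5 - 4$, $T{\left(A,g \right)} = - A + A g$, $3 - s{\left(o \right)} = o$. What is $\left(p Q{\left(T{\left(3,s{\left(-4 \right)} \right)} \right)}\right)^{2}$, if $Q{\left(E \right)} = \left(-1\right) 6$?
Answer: $576$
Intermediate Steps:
$s{\left(o \right)} = 3 - o$
$Q{\left(E \right)} = -6$
$p = -4$ ($p = - 4 \left(5 - 4\right) = \left(-4\right) 1 = -4$)
$\left(p Q{\left(T{\left(3,s{\left(-4 \right)} \right)} \right)}\right)^{2} = \left(\left(-4\right) \left(-6\right)\right)^{2} = 24^{2} = 576$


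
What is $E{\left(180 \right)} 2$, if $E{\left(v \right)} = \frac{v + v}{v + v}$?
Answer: $2$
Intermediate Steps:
$E{\left(v \right)} = 1$ ($E{\left(v \right)} = \frac{2 v}{2 v} = 2 v \frac{1}{2 v} = 1$)
$E{\left(180 \right)} 2 = 1 \cdot 2 = 2$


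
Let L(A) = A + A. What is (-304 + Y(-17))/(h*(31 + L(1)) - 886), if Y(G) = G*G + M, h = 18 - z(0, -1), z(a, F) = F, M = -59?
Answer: 2/7 ≈ 0.28571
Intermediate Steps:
L(A) = 2*A
h = 19 (h = 18 - 1*(-1) = 18 + 1 = 19)
Y(G) = -59 + G² (Y(G) = G*G - 59 = G² - 59 = -59 + G²)
(-304 + Y(-17))/(h*(31 + L(1)) - 886) = (-304 + (-59 + (-17)²))/(19*(31 + 2*1) - 886) = (-304 + (-59 + 289))/(19*(31 + 2) - 886) = (-304 + 230)/(19*33 - 886) = -74/(627 - 886) = -74/(-259) = -74*(-1/259) = 2/7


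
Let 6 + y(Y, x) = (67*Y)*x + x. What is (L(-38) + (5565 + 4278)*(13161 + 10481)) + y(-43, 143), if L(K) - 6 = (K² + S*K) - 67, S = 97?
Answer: 232294057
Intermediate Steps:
y(Y, x) = -6 + x + 67*Y*x (y(Y, x) = -6 + ((67*Y)*x + x) = -6 + (67*Y*x + x) = -6 + (x + 67*Y*x) = -6 + x + 67*Y*x)
L(K) = -61 + K² + 97*K (L(K) = 6 + ((K² + 97*K) - 67) = 6 + (-67 + K² + 97*K) = -61 + K² + 97*K)
(L(-38) + (5565 + 4278)*(13161 + 10481)) + y(-43, 143) = ((-61 + (-38)² + 97*(-38)) + (5565 + 4278)*(13161 + 10481)) + (-6 + 143 + 67*(-43)*143) = ((-61 + 1444 - 3686) + 9843*23642) + (-6 + 143 - 411983) = (-2303 + 232708206) - 411846 = 232705903 - 411846 = 232294057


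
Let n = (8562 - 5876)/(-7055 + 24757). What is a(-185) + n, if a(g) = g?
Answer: -1636092/8851 ≈ -184.85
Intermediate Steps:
n = 1343/8851 (n = 2686/17702 = 2686*(1/17702) = 1343/8851 ≈ 0.15173)
a(-185) + n = -185 + 1343/8851 = -1636092/8851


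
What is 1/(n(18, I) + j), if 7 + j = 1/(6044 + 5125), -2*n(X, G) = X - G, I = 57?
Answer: 22338/279227 ≈ 0.079999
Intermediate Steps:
n(X, G) = G/2 - X/2 (n(X, G) = -(X - G)/2 = G/2 - X/2)
j = -78182/11169 (j = -7 + 1/(6044 + 5125) = -7 + 1/11169 = -78182/11169 ≈ -6.9999)
1/(n(18, I) + j) = 1/(((½)*57 - ½*18) - 78182/11169) = 1/((57/2 - 9) - 78182/11169) = 1/(39/2 - 78182/11169) = 1/(279227/22338) = 22338/279227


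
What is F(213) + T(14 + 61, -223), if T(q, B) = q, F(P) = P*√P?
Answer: 75 + 213*√213 ≈ 3183.6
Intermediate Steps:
F(P) = P^(3/2)
F(213) + T(14 + 61, -223) = 213^(3/2) + (14 + 61) = 213*√213 + 75 = 75 + 213*√213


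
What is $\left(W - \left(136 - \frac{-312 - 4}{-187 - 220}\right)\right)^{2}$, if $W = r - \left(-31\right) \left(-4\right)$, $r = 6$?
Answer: $\frac{10621775844}{165649} \approx 64122.0$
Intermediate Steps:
$W = -118$ ($W = 6 - \left(-31\right) \left(-4\right) = 6 - 124 = -118$)
$\left(W - \left(136 - \frac{-312 - 4}{-187 - 220}\right)\right)^{2} = \left(-118 - \left(136 - \frac{-312 - 4}{-187 - 220}\right)\right)^{2} = \left(-118 - \left(136 + \frac{316}{-187 - 220}\right)\right)^{2} = \left(-118 - \left(136 + \frac{316}{-407}\right)\right)^{2} = \left(-118 - \frac{55036}{407}\right)^{2} = \left(- \frac{103062}{407}\right)^{2} = \frac{10621775844}{165649}$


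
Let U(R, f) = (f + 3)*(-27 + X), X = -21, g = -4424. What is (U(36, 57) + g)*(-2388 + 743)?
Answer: 12015080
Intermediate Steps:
U(R, f) = -144 - 48*f (U(R, f) = (f + 3)*(-27 - 21) = (3 + f)*(-48) = -144 - 48*f)
(U(36, 57) + g)*(-2388 + 743) = ((-144 - 48*57) - 4424)*(-2388 + 743) = ((-144 - 2736) - 4424)*(-1645) = (-2880 - 4424)*(-1645) = -7304*(-1645) = 12015080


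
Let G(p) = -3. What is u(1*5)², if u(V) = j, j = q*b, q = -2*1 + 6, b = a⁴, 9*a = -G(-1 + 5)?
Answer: 16/6561 ≈ 0.0024387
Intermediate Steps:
a = ⅓ (a = (-1*(-3))/9 = (⅑)*3 = ⅓ ≈ 0.33333)
b = 1/81 (b = (⅓)⁴ = 1/81 ≈ 0.012346)
q = 4 (q = -2 + 6 = 4)
j = 4/81 (j = 4*(1/81) = 4/81 ≈ 0.049383)
u(V) = 4/81
u(1*5)² = (4/81)² = 16/6561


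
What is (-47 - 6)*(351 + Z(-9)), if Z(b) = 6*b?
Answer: -15741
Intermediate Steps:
(-47 - 6)*(351 + Z(-9)) = (-47 - 6)*(351 + 6*(-9)) = -53*(351 - 54) = -53*297 = -15741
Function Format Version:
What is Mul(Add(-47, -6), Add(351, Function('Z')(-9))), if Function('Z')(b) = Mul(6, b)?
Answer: -15741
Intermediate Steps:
Mul(Add(-47, -6), Add(351, Function('Z')(-9))) = Mul(Add(-47, -6), Add(351, Mul(6, -9))) = Mul(-53, Add(351, -54)) = Mul(-53, 297) = -15741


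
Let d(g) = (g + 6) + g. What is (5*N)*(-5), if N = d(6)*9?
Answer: -4050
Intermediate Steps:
d(g) = 6 + 2*g (d(g) = (6 + g) + g = 6 + 2*g)
N = 162 (N = (6 + 2*6)*9 = (6 + 12)*9 = 18*9 = 162)
(5*N)*(-5) = (5*162)*(-5) = 810*(-5) = -4050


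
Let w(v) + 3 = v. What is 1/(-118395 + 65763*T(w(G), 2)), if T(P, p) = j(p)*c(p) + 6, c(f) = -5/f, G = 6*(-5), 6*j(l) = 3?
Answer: 4/775917 ≈ 5.1552e-6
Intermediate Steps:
j(l) = ½ (j(l) = (⅙)*3 = ½)
G = -30
w(v) = -3 + v
T(P, p) = 6 - 5/(2*p) (T(P, p) = (-5/p)/2 + 6 = -5/(2*p) + 6 = 6 - 5/(2*p))
1/(-118395 + 65763*T(w(G), 2)) = 1/(-118395 + 65763*(6 - 5/2/2)) = 1/(-118395 + 65763*(6 - 5/2*½)) = 1/(-118395 + 65763*(6 - 5/4)) = 1/(-118395 + 65763*(19/4)) = 1/(-118395 + 1249497/4) = 1/(775917/4) = 4/775917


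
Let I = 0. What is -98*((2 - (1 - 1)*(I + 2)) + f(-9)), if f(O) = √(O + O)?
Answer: -196 - 294*I*√2 ≈ -196.0 - 415.78*I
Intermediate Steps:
f(O) = √2*√O (f(O) = √(2*O) = √2*√O)
-98*((2 - (1 - 1)*(I + 2)) + f(-9)) = -98*((2 - (1 - 1)*(0 + 2)) + √2*√(-9)) = -98*((2 - 0*2) + √2*(3*I)) = -98*((2 - 1*0) + 3*I*√2) = -98*((2 + 0) + 3*I*√2) = -98*(2 + 3*I*√2) = -196 - 294*I*√2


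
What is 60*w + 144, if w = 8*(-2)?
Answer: -816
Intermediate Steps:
w = -16
60*w + 144 = 60*(-16) + 144 = -960 + 144 = -816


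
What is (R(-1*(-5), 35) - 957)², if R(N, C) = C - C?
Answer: 915849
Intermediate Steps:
R(N, C) = 0
(R(-1*(-5), 35) - 957)² = (0 - 957)² = (-957)² = 915849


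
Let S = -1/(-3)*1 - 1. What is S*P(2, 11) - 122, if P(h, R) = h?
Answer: -370/3 ≈ -123.33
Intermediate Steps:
S = -2/3 (S = -1*(-1/3)*1 - 1 = (1/3)*1 - 1 = 1/3 - 1 = -2/3 ≈ -0.66667)
S*P(2, 11) - 122 = -2/3*2 - 122 = -4/3 - 122 = -370/3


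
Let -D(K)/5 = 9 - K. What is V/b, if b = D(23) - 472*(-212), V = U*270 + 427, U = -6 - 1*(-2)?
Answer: -653/100134 ≈ -0.0065213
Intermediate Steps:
U = -4 (U = -6 + 2 = -4)
D(K) = -45 + 5*K (D(K) = -5*(9 - K) = -45 + 5*K)
V = -653 (V = -4*270 + 427 = -1080 + 427 = -653)
b = 100134 (b = (-45 + 5*23) - 472*(-212) = (-45 + 115) + 100064 = 70 + 100064 = 100134)
V/b = -653/100134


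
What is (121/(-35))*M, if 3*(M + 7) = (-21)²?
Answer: -484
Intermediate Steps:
M = 140 (M = -7 + (⅓)*(-21)² = -7 + (⅓)*441 = -7 + 147 = 140)
(121/(-35))*M = (121/(-35))*140 = (121*(-1/35))*140 = -121/35*140 = -484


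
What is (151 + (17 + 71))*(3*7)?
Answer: 5019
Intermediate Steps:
(151 + (17 + 71))*(3*7) = (151 + 88)*21 = 239*21 = 5019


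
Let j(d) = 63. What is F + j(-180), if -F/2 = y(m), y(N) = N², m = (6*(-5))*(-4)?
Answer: -28737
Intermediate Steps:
m = 120 (m = -30*(-4) = 120)
F = -28800 (F = -2*120² = -2*14400 = -28800)
F + j(-180) = -28800 + 63 = -28737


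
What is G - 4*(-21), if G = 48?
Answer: 132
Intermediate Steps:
G - 4*(-21) = 48 - 4*(-21) = 48 + 84 = 132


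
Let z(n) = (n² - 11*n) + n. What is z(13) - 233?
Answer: -194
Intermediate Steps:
z(n) = n² - 10*n
z(13) - 233 = 13*(-10 + 13) - 233 = 13*3 - 233 = 39 - 233 = -194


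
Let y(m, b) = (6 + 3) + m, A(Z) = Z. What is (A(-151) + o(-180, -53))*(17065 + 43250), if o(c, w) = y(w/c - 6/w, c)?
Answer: -5431530611/636 ≈ -8.5401e+6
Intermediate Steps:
y(m, b) = 9 + m
o(c, w) = 9 - 6/w + w/c (o(c, w) = 9 + (w/c - 6/w) = 9 + (-6/w + w/c) = 9 - 6/w + w/c)
(A(-151) + o(-180, -53))*(17065 + 43250) = (-151 + (9 - 6/(-53) - 53/(-180)))*(17065 + 43250) = (-151 + (9 - 6*(-1/53) - 53*(-1/180)))*60315 = (-151 + (9 + 6/53 + 53/180))*60315 = (-151 + 89749/9540)*60315 = -1350791/9540*60315 = -5431530611/636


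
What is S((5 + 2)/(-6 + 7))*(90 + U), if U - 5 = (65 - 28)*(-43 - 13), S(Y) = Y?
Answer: -13839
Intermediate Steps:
U = -2067 (U = 5 + (65 - 28)*(-43 - 13) = 5 + 37*(-56) = 5 - 2072 = -2067)
S((5 + 2)/(-6 + 7))*(90 + U) = ((5 + 2)/(-6 + 7))*(90 - 2067) = (7/1)*(-1977) = (7*1)*(-1977) = 7*(-1977) = -13839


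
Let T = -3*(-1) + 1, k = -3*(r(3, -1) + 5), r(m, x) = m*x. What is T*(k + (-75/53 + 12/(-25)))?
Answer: -41844/1325 ≈ -31.580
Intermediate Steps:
k = -6 (k = -3*(3*(-1) + 5) = -3*(-3 + 5) = -3*2 = -6)
T = 4 (T = 3 + 1 = 4)
T*(k + (-75/53 + 12/(-25))) = 4*(-6 + (-75/53 + 12/(-25))) = 4*(-6 + (-75*1/53 + 12*(-1/25))) = 4*(-6 + (-75/53 - 12/25)) = 4*(-6 - 2511/1325) = 4*(-10461/1325) = -41844/1325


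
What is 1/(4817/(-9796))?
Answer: -9796/4817 ≈ -2.0336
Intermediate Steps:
1/(4817/(-9796)) = 1/(4817*(-1/9796)) = 1/(-4817/9796) = -9796/4817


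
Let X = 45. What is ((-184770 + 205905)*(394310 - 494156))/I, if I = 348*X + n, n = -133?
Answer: -2110245210/15527 ≈ -1.3591e+5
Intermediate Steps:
I = 15527 (I = 348*45 - 133 = 15660 - 133 = 15527)
((-184770 + 205905)*(394310 - 494156))/I = ((-184770 + 205905)*(394310 - 494156))/15527 = (21135*(-99846))*(1/15527) = -2110245210*1/15527 = -2110245210/15527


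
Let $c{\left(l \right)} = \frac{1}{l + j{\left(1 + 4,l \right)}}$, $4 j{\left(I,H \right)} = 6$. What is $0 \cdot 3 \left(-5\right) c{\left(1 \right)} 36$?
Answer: $0$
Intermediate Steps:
$j{\left(I,H \right)} = \frac{3}{2}$ ($j{\left(I,H \right)} = \frac{1}{4} \cdot 6 = \frac{3}{2}$)
$c{\left(l \right)} = \frac{1}{\frac{3}{2} + l}$ ($c{\left(l \right)} = \frac{1}{l + \frac{3}{2}} = \frac{1}{\frac{3}{2} + l}$)
$0 \cdot 3 \left(-5\right) c{\left(1 \right)} 36 = 0 \cdot 3 \left(-5\right) \frac{2}{3 + 2 \cdot 1} \cdot 36 = 0 \left(-5\right) \frac{2}{3 + 2} \cdot 36 = 0 \cdot \frac{2}{5} \cdot 36 = 0 \cdot 36 = 0$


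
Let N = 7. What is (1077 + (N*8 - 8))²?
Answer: 1265625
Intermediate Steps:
(1077 + (N*8 - 8))² = (1077 + (7*8 - 8))² = (1077 + (56 - 8))² = (1077 + 48)² = 1125² = 1265625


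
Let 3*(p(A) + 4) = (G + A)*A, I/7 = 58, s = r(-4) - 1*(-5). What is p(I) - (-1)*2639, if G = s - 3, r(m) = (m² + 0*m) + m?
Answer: 59475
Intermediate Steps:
r(m) = m + m² (r(m) = (m² + 0) + m = m² + m = m + m²)
s = 17 (s = -4*(1 - 4) - 1*(-5) = -4*(-3) + 5 = 12 + 5 = 17)
G = 14 (G = 17 - 3 = 14)
I = 406 (I = 7*58 = 406)
p(A) = -4 + A*(14 + A)/3 (p(A) = -4 + ((14 + A)*A)/3 = -4 + (A*(14 + A))/3 = -4 + A*(14 + A)/3)
p(I) - (-1)*2639 = (-4 + (⅓)*406² + (14/3)*406) - (-1)*2639 = (-4 + (⅓)*164836 + 5684/3) - 1*(-2639) = (-4 + 164836/3 + 5684/3) + 2639 = 56836 + 2639 = 59475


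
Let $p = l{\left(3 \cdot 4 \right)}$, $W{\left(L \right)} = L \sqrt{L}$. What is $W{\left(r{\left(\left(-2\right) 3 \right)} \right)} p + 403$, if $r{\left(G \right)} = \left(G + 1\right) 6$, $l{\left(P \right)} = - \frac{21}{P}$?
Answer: $403 + \frac{105 i \sqrt{30}}{2} \approx 403.0 + 287.55 i$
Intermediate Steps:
$r{\left(G \right)} = 6 + 6 G$ ($r{\left(G \right)} = \left(1 + G\right) 6 = 6 + 6 G$)
$W{\left(L \right)} = L^{\frac{3}{2}}$
$p = - \frac{7}{4}$ ($p = - \frac{21}{3 \cdot 4} = - \frac{21}{12} = \left(-21\right) \frac{1}{12} = - \frac{7}{4} \approx -1.75$)
$W{\left(r{\left(\left(-2\right) 3 \right)} \right)} p + 403 = \left(6 + 6 \left(\left(-2\right) 3\right)\right)^{\frac{3}{2}} \left(- \frac{7}{4}\right) + 403 = \left(6 + 6 \left(-6\right)\right)^{\frac{3}{2}} \left(- \frac{7}{4}\right) + 403 = \left(6 - 36\right)^{\frac{3}{2}} \left(- \frac{7}{4}\right) + 403 = \left(-30\right)^{\frac{3}{2}} \left(- \frac{7}{4}\right) + 403 = - 30 i \sqrt{30} \left(- \frac{7}{4}\right) + 403 = \frac{105 i \sqrt{30}}{2} + 403 = 403 + \frac{105 i \sqrt{30}}{2}$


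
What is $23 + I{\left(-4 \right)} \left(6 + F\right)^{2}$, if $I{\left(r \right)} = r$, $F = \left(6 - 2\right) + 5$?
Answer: $-877$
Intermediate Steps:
$F = 9$ ($F = 4 + 5 = 9$)
$23 + I{\left(-4 \right)} \left(6 + F\right)^{2} = 23 - 4 \left(6 + 9\right)^{2} = 23 - 4 \cdot 15^{2} = 23 - 900 = -877$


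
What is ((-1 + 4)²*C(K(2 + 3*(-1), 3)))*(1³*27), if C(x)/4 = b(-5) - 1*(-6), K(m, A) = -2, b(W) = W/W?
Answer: 6804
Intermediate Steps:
b(W) = 1
C(x) = 28 (C(x) = 4*(1 - 1*(-6)) = 4*(1 + 6) = 4*7 = 28)
((-1 + 4)²*C(K(2 + 3*(-1), 3)))*(1³*27) = ((-1 + 4)²*28)*(1³*27) = (3²*28)*(1*27) = (9*28)*27 = 252*27 = 6804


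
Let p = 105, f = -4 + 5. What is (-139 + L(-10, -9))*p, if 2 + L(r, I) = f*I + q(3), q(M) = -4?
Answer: -16170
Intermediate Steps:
f = 1
L(r, I) = -6 + I (L(r, I) = -2 + (1*I - 4) = -2 + (I - 4) = -2 + (-4 + I) = -6 + I)
(-139 + L(-10, -9))*p = (-139 + (-6 - 9))*105 = (-139 - 15)*105 = -154*105 = -16170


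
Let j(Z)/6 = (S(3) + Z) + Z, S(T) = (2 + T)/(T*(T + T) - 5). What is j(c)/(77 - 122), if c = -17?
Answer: 874/195 ≈ 4.4820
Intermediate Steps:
S(T) = (2 + T)/(-5 + 2*T²) (S(T) = (2 + T)/(T*(2*T) - 5) = (2 + T)/(2*T² - 5) = (2 + T)/(-5 + 2*T²))
j(Z) = 30/13 + 12*Z (j(Z) = 6*(((2 + 3)/(-5 + 2*3²) + Z) + Z) = 6*((5/(-5 + 2*9) + Z) + Z) = 6*((5/(-5 + 18) + Z) + Z) = 6*((5/13 + Z) + Z) = 6*(5/13 + 2*Z) = 30/13 + 12*Z)
j(c)/(77 - 122) = (30/13 + 12*(-17))/(77 - 122) = (30/13 - 204)/(-45) = -2622/13*(-1/45) = 874/195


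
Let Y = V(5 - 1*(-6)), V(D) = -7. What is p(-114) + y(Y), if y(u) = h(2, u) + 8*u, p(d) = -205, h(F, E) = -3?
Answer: -264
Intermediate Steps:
Y = -7
y(u) = -3 + 8*u
p(-114) + y(Y) = -205 + (-3 + 8*(-7)) = -205 + (-3 - 56) = -205 - 59 = -264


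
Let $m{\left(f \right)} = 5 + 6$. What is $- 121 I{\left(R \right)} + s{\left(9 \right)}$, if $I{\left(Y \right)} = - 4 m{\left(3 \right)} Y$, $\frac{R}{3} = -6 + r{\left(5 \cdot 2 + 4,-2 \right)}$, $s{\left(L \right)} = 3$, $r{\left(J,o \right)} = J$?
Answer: $127779$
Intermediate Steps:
$m{\left(f \right)} = 11$
$R = 24$ ($R = 3 \left(-6 + \left(5 \cdot 2 + 4\right)\right) = 3 \left(-6 + \left(10 + 4\right)\right) = 3 \left(-6 + 14\right) = 3 \cdot 8 = 24$)
$I{\left(Y \right)} = - 44 Y$ ($I{\left(Y \right)} = \left(-4\right) 11 Y = - 44 Y$)
$- 121 I{\left(R \right)} + s{\left(9 \right)} = - 121 \left(\left(-44\right) 24\right) + 3 = \left(-121\right) \left(-1056\right) + 3 = 127776 + 3 = 127779$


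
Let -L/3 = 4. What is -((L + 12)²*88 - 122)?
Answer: 122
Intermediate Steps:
L = -12 (L = -3*4 = -12)
-((L + 12)²*88 - 122) = -((-12 + 12)²*88 - 122) = -(0²*88 - 122) = -(0*88 - 122) = -(0 - 122) = -1*(-122) = 122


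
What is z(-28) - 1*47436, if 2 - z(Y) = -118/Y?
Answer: -664135/14 ≈ -47438.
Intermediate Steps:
z(Y) = 2 + 118/Y (z(Y) = 2 - (-118)/Y = 2 + 118/Y)
z(-28) - 1*47436 = (2 + 118/(-28)) - 1*47436 = (2 + 118*(-1/28)) - 47436 = (2 - 59/14) - 47436 = -31/14 - 47436 = -664135/14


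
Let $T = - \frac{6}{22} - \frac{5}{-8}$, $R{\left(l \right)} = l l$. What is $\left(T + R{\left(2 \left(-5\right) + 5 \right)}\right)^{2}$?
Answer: $\frac{4977361}{7744} \approx 642.74$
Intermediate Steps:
$R{\left(l \right)} = l^{2}$
$T = \frac{31}{88}$ ($T = \left(-6\right) \frac{1}{22} - - \frac{5}{8} = - \frac{3}{11} + \frac{5}{8} = \frac{31}{88} \approx 0.35227$)
$\left(T + R{\left(2 \left(-5\right) + 5 \right)}\right)^{2} = \left(\frac{31}{88} + \left(2 \left(-5\right) + 5\right)^{2}\right)^{2} = \left(\frac{31}{88} + \left(-10 + 5\right)^{2}\right)^{2} = \left(\frac{31}{88} + \left(-5\right)^{2}\right)^{2} = \left(\frac{31}{88} + 25\right)^{2} = \left(\frac{2231}{88}\right)^{2} = \frac{4977361}{7744}$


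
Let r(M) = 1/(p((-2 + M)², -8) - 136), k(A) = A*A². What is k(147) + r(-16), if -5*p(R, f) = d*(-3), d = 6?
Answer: 2102858221/662 ≈ 3.1765e+6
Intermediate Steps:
k(A) = A³
p(R, f) = 18/5 (p(R, f) = -6*(-3)/5 = -⅕*(-18) = 18/5)
r(M) = -5/662 (r(M) = 1/(18/5 - 136) = 1/(-662/5) = -5/662)
k(147) + r(-16) = 147³ - 5/662 = 3176523 - 5/662 = 2102858221/662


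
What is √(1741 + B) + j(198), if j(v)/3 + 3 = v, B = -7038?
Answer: 585 + I*√5297 ≈ 585.0 + 72.781*I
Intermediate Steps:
j(v) = -9 + 3*v
√(1741 + B) + j(198) = √(1741 - 7038) + (-9 + 3*198) = √(-5297) + (-9 + 594) = I*√5297 + 585 = 585 + I*√5297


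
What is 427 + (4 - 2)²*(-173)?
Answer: -265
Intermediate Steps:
427 + (4 - 2)²*(-173) = 427 + 2²*(-173) = 427 + 4*(-173) = 427 - 692 = -265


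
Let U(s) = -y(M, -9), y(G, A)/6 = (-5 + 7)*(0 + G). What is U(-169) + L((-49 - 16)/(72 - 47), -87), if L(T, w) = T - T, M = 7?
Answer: -84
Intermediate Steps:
y(G, A) = 12*G (y(G, A) = 6*((-5 + 7)*(0 + G)) = 6*(2*G) = 12*G)
L(T, w) = 0
U(s) = -84 (U(s) = -12*7 = -1*84 = -84)
U(-169) + L((-49 - 16)/(72 - 47), -87) = -84 + 0 = -84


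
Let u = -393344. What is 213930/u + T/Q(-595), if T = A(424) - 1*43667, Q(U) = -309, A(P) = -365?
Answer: 8626809319/60771648 ≈ 141.95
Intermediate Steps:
T = -44032 (T = -365 - 1*43667 = -365 - 43667 = -44032)
213930/u + T/Q(-595) = 213930/(-393344) - 44032/(-309) = 213930*(-1/393344) - 44032*(-1/309) = -106965/196672 + 44032/309 = 8626809319/60771648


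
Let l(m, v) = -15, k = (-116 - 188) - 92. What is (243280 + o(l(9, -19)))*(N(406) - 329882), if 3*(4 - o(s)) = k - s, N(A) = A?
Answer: -80198082636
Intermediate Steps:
k = -396 (k = -304 - 92 = -396)
o(s) = 136 + s/3 (o(s) = 4 - (-396 - s)/3 = 4 + (132 + s/3) = 136 + s/3)
(243280 + o(l(9, -19)))*(N(406) - 329882) = (243280 + (136 + (⅓)*(-15)))*(406 - 329882) = (243280 + (136 - 5))*(-329476) = (243280 + 131)*(-329476) = 243411*(-329476) = -80198082636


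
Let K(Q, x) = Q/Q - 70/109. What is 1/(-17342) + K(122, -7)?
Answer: 676229/1890278 ≈ 0.35774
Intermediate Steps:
K(Q, x) = 39/109 (K(Q, x) = 1 - 70*1/109 = 1 - 70/109 = 39/109)
1/(-17342) + K(122, -7) = 1/(-17342) + 39/109 = -1/17342 + 39/109 = 676229/1890278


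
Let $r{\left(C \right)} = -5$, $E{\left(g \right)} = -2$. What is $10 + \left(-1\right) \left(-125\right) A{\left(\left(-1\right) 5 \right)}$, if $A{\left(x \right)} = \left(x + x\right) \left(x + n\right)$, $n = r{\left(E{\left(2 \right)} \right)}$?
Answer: $12510$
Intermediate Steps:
$n = -5$
$A{\left(x \right)} = 2 x \left(-5 + x\right)$ ($A{\left(x \right)} = \left(x + x\right) \left(x - 5\right) = 2 x \left(-5 + x\right)$)
$10 + \left(-1\right) \left(-125\right) A{\left(\left(-1\right) 5 \right)} = 10 + \left(-1\right) \left(-125\right) 2 \left(\left(-1\right) 5\right) \left(-5 - 5\right) = 10 + 125 \cdot 2 \left(-5\right) \left(-5 - 5\right) = 10 + 125 \cdot 2 \left(-5\right) \left(-10\right) = 10 + 125 \cdot 100 = 10 + 12500 = 12510$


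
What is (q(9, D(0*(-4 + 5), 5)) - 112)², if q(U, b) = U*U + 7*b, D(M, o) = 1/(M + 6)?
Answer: 32041/36 ≈ 890.03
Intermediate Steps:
D(M, o) = 1/(6 + M)
q(U, b) = U² + 7*b
(q(9, D(0*(-4 + 5), 5)) - 112)² = ((9² + 7/(6 + 0*(-4 + 5))) - 112)² = ((81 + 7/(6 + 0*1)) - 112)² = ((81 + 7/(6 + 0)) - 112)² = ((81 + 7/6) - 112)² = (493/6 - 112)² = (-179/6)² = 32041/36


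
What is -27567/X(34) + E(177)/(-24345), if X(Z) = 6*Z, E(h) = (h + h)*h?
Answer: -25329661/183940 ≈ -137.71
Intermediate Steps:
E(h) = 2*h² (E(h) = (2*h)*h = 2*h²)
-27567/X(34) + E(177)/(-24345) = -27567/(6*34) + (2*177²)/(-24345) = -27567/204 + (2*31329)*(-1/24345) = -27567*1/204 + 62658*(-1/24345) = -9189/68 - 6962/2705 = -25329661/183940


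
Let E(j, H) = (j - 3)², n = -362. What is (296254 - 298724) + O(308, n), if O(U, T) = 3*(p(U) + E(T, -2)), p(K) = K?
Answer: 398129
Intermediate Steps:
E(j, H) = (-3 + j)²
O(U, T) = 3*U + 3*(-3 + T)² (O(U, T) = 3*(U + (-3 + T)²) = 3*U + 3*(-3 + T)²)
(296254 - 298724) + O(308, n) = (296254 - 298724) + (3*308 + 3*(-3 - 362)²) = -2470 + (924 + 3*(-365)²) = -2470 + (924 + 3*133225) = -2470 + (924 + 399675) = -2470 + 400599 = 398129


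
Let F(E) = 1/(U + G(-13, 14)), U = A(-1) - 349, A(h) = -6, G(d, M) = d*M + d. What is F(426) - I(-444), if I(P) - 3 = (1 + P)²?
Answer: -107938601/550 ≈ -1.9625e+5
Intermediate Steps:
G(d, M) = d + M*d (G(d, M) = M*d + d = d + M*d)
U = -355 (U = -6 - 349 = -355)
I(P) = 3 + (1 + P)²
F(E) = -1/550 (F(E) = 1/(-355 - 13*(1 + 14)) = 1/(-355 - 13*15) = 1/(-355 - 195) = 1/(-550) = -1/550)
F(426) - I(-444) = -1/550 - (3 + (1 - 444)²) = -1/550 - (3 + (-443)²) = -1/550 - (3 + 196249) = -1/550 - 1*196252 = -1/550 - 196252 = -107938601/550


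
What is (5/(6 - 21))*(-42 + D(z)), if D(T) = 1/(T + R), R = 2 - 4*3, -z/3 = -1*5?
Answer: 209/15 ≈ 13.933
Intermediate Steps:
z = 15 (z = -(-3)*5 = -3*(-5) = 15)
R = -10 (R = 2 - 12 = -10)
D(T) = 1/(-10 + T) (D(T) = 1/(T - 10) = 1/(-10 + T))
(5/(6 - 21))*(-42 + D(z)) = (5/(6 - 21))*(-42 + 1/(-10 + 15)) = (5/(-15))*(-42 + 1/5) = (5*(-1/15))*(-42 + ⅕) = -⅓*(-209/5) = 209/15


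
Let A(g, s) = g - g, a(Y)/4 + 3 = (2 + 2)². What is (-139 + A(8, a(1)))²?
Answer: 19321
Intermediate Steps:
a(Y) = 52 (a(Y) = -12 + 4*(2 + 2)² = -12 + 4*4² = -12 + 4*16 = -12 + 64 = 52)
A(g, s) = 0
(-139 + A(8, a(1)))² = (-139 + 0)² = (-139)² = 19321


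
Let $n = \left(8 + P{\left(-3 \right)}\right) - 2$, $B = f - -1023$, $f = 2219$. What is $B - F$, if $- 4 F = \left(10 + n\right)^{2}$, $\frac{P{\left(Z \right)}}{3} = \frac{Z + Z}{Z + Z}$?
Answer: $\frac{13329}{4} \approx 3332.3$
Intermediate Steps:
$P{\left(Z \right)} = 3$ ($P{\left(Z \right)} = 3 \frac{Z + Z}{Z + Z} = 3 \frac{2 Z}{2 Z} = 3 \cdot 2 Z \frac{1}{2 Z} = 3 \cdot 1 = 3$)
$B = 3242$ ($B = 2219 - -1023 = 2219 + 1023 = 3242$)
$n = 9$ ($n = \left(8 + 3\right) - 2 = 11 - 2 = 9$)
$F = - \frac{361}{4}$ ($F = - \frac{\left(10 + 9\right)^{2}}{4} = - \frac{19^{2}}{4} = \left(- \frac{1}{4}\right) 361 = - \frac{361}{4} \approx -90.25$)
$B - F = 3242 - - \frac{361}{4} = 3242 + \frac{361}{4} = \frac{13329}{4}$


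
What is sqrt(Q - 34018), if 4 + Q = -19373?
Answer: I*sqrt(53395) ≈ 231.07*I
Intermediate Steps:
Q = -19377 (Q = -4 - 19373 = -19377)
sqrt(Q - 34018) = sqrt(-19377 - 34018) = sqrt(-53395) = I*sqrt(53395)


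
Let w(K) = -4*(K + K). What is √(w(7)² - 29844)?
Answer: 2*I*√6677 ≈ 163.43*I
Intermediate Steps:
w(K) = -8*K
√(w(7)² - 29844) = √((-8*7)² - 29844) = √((-56)² - 29844) = √(3136 - 29844) = √(-26708) = 2*I*√6677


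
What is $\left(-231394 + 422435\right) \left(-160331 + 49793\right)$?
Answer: $-21117290058$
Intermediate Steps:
$\left(-231394 + 422435\right) \left(-160331 + 49793\right) = 191041 \left(-110538\right) = -21117290058$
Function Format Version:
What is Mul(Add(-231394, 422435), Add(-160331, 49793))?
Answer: -21117290058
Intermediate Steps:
Mul(Add(-231394, 422435), Add(-160331, 49793)) = Mul(191041, -110538) = -21117290058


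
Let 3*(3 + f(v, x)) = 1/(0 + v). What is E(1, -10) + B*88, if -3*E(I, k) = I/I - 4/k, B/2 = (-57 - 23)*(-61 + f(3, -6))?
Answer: 40479979/45 ≈ 8.9956e+5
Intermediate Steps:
f(v, x) = -3 + 1/(3*v) (f(v, x) = -3 + 1/(3*(0 + v)) = -3 + 1/(3*v))
B = 92000/9 (B = 2*((-57 - 23)*(-61 + (-3 + (⅓)/3))) = 2*(-80*(-61 + (-3 + (⅓)*(⅓)))) = 2*(-80*(-61 + (-3 + ⅑))) = 2*(-80*(-61 - 26/9)) = 2*(-80*(-575/9)) = 2*(46000/9) = 92000/9 ≈ 10222.)
E(I, k) = -⅓ + 4/(3*k) (E(I, k) = -(I/I - 4/k)/3 = -(1 - 4/k)/3 = -⅓ + 4/(3*k))
E(1, -10) + B*88 = (⅓)*(4 - 1*(-10))/(-10) + (92000/9)*88 = (⅓)*(-⅒)*(4 + 10) + 8096000/9 = (⅓)*(-⅒)*14 + 8096000/9 = -7/15 + 8096000/9 = 40479979/45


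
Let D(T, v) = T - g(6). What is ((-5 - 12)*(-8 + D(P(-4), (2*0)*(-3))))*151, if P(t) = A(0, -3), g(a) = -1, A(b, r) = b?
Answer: 17969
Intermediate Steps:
P(t) = 0
D(T, v) = 1 + T (D(T, v) = T - 1*(-1) = T + 1 = 1 + T)
((-5 - 12)*(-8 + D(P(-4), (2*0)*(-3))))*151 = ((-5 - 12)*(-8 + (1 + 0)))*151 = -17*(-8 + 1)*151 = -17*(-7)*151 = 119*151 = 17969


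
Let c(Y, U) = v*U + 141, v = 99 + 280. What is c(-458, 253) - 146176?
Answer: -50148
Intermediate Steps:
v = 379
c(Y, U) = 141 + 379*U (c(Y, U) = 379*U + 141 = 141 + 379*U)
c(-458, 253) - 146176 = (141 + 379*253) - 146176 = (141 + 95887) - 146176 = 96028 - 146176 = -50148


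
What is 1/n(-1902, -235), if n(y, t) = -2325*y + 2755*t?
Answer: 1/3774725 ≈ 2.6492e-7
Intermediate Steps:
1/n(-1902, -235) = 1/(-2325*(-1902) + 2755*(-235)) = 1/(4422150 - 647425) = 1/3774725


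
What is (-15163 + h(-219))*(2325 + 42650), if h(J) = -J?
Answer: -672106400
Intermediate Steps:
(-15163 + h(-219))*(2325 + 42650) = (-15163 - 1*(-219))*(2325 + 42650) = (-15163 + 219)*44975 = -14944*44975 = -672106400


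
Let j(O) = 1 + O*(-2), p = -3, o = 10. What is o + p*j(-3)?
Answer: -11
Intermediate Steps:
j(O) = 1 - 2*O
o + p*j(-3) = 10 - 3*(1 - 2*(-3)) = 10 - 3*(1 + 6) = 10 - 3*7 = 10 - 21 = -11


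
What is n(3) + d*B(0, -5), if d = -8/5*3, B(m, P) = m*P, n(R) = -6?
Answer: -6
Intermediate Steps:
B(m, P) = P*m
d = -24/5 (d = -8*⅕*3 = -8/5*3 = -24/5 ≈ -4.8000)
n(3) + d*B(0, -5) = -6 - (-24)*0 = -6 - 24/5*0 = -6 + 0 = -6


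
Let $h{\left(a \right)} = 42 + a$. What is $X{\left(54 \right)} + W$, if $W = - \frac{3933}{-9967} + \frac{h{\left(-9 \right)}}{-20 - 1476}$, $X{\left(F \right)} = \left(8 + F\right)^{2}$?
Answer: $\frac{5211093115}{1355512} \approx 3844.4$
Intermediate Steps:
$W = \frac{504987}{1355512}$ ($W = - \frac{3933}{-9967} + \frac{42 - 9}{-20 - 1476} = \left(-3933\right) \left(- \frac{1}{9967}\right) + \frac{33}{-20 - 1476} = \frac{3933}{9967} + \frac{33}{-1496} = \frac{3933}{9967} + 33 \left(- \frac{1}{1496}\right) = \frac{3933}{9967} - \frac{3}{136} = \frac{504987}{1355512} \approx 0.37254$)
$X{\left(54 \right)} + W = \left(8 + 54\right)^{2} + \frac{504987}{1355512} = 62^{2} + \frac{504987}{1355512} = 3844 + \frac{504987}{1355512} = \frac{5211093115}{1355512}$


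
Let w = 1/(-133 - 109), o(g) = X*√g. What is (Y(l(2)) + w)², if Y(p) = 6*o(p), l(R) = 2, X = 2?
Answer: 16866433/58564 - 12*√2/121 ≈ 287.86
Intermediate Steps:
o(g) = 2*√g
w = -1/242 (w = 1/(-242) = -1/242 ≈ -0.0041322)
Y(p) = 12*√p (Y(p) = 6*(2*√p) = 12*√p)
(Y(l(2)) + w)² = (12*√2 - 1/242)² = (-1/242 + 12*√2)²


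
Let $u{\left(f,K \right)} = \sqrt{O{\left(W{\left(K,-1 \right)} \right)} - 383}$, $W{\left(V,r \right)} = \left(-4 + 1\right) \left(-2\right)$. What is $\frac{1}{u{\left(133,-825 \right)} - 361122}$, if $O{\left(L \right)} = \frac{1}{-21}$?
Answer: $- \frac{3791781}{1369295542304} - \frac{i \sqrt{42231}}{1369295542304} \approx -2.7691 \cdot 10^{-6} - 1.5008 \cdot 10^{-10} i$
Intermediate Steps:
$W{\left(V,r \right)} = 6$ ($W{\left(V,r \right)} = \left(-3\right) \left(-2\right) = 6$)
$O{\left(L \right)} = - \frac{1}{21}$
$u{\left(f,K \right)} = \frac{2 i \sqrt{42231}}{21}$ ($u{\left(f,K \right)} = \sqrt{- \frac{1}{21} - 383} = \sqrt{- \frac{8044}{21}} = \frac{2 i \sqrt{42231}}{21}$)
$\frac{1}{u{\left(133,-825 \right)} - 361122} = \frac{1}{\frac{2 i \sqrt{42231}}{21} - 361122} = \frac{1}{-361122 + \frac{2 i \sqrt{42231}}{21}}$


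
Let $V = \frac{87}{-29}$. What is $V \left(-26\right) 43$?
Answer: $3354$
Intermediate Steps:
$V = -3$ ($V = 87 \left(- \frac{1}{29}\right) = -3$)
$V \left(-26\right) 43 = \left(-3\right) \left(-26\right) 43 = 78 \cdot 43 = 3354$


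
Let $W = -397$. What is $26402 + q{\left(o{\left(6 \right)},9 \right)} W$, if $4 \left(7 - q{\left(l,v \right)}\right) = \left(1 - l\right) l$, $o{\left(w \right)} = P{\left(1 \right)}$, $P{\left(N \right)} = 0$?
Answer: $23623$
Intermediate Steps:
$o{\left(w \right)} = 0$
$q{\left(l,v \right)} = 7 - \frac{l \left(1 - l\right)}{4}$ ($q{\left(l,v \right)} = 7 - \frac{\left(1 - l\right) l}{4} = 7 - \frac{l \left(1 - l\right)}{4}$)
$26402 + q{\left(o{\left(6 \right)},9 \right)} W = 26402 + \left(7 - 0 + \frac{0^{2}}{4}\right) \left(-397\right) = 26402 + \left(7 + 0 + \frac{1}{4} \cdot 0\right) \left(-397\right) = 26402 + \left(7 + 0 + 0\right) \left(-397\right) = 26402 + 7 \left(-397\right) = 26402 - 2779 = 23623$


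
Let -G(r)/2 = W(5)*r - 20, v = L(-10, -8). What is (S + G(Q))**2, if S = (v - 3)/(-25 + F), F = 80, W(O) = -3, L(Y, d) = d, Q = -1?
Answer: 28561/25 ≈ 1142.4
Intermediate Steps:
v = -8
S = -1/5 (S = (-8 - 3)/(-25 + 80) = -11/55 = -11*1/55 = -1/5 ≈ -0.20000)
G(r) = 40 + 6*r (G(r) = -2*(-3*r - 20) = -2*(-20 - 3*r) = 40 + 6*r)
(S + G(Q))**2 = (-1/5 + (40 + 6*(-1)))**2 = (-1/5 + (40 - 6))**2 = (-1/5 + 34)**2 = (169/5)**2 = 28561/25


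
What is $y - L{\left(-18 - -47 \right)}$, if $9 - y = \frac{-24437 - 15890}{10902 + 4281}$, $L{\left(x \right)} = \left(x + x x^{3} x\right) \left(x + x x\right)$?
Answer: $- \frac{38705208196058}{2169} \approx -1.7845 \cdot 10^{10}$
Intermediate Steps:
$L{\left(x \right)} = \left(x + x^{2}\right) \left(x + x^{5}\right)$ ($L{\left(x \right)} = \left(x + x^{4} x\right) \left(x + x^{2}\right) = \left(x + x^{5}\right) \left(x + x^{2}\right) = \left(x + x^{2}\right) \left(x + x^{5}\right)$)
$y = \frac{25282}{2169}$ ($y = 9 - \frac{-24437 - 15890}{10902 + 4281} = 9 - - \frac{40327}{15183} = 9 - \left(-40327\right) \frac{1}{15183} = 9 - - \frac{5761}{2169} = 9 + \frac{5761}{2169} = \frac{25282}{2169} \approx 11.656$)
$y - L{\left(-18 - -47 \right)} = \frac{25282}{2169} - \left(-18 - -47\right)^{2} \left(1 - -29 + \left(-18 - -47\right)^{4} + \left(-18 - -47\right)^{5}\right) = \frac{25282}{2169} - \left(-18 + 47\right)^{2} \left(1 + \left(-18 + 47\right) + \left(-18 + 47\right)^{4} + \left(-18 + 47\right)^{5}\right) = \frac{25282}{2169} - 29^{2} \left(1 + 29 + 29^{4} + 29^{5}\right) = \frac{25282}{2169} - 841 \left(1 + 29 + 707281 + 20511149\right) = \frac{25282}{2169} - 841 \cdot 21218460 = \frac{25282}{2169} - 17844724860 = - \frac{38705208196058}{2169}$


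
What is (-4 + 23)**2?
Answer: 361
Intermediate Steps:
(-4 + 23)**2 = 19**2 = 361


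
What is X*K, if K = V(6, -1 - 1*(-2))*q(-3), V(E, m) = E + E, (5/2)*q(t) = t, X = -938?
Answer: 67536/5 ≈ 13507.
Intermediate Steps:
q(t) = 2*t/5
V(E, m) = 2*E
K = -72/5 (K = (2*6)*((2/5)*(-3)) = 12*(-6/5) = -72/5 ≈ -14.400)
X*K = -938*(-72/5) = 67536/5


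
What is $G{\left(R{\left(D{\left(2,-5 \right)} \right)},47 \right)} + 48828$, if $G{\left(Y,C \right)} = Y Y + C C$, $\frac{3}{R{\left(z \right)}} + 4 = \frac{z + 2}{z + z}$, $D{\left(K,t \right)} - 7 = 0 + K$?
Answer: $\frac{189911593}{3721} \approx 51038.0$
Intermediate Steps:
$D{\left(K,t \right)} = 7 + K$ ($D{\left(K,t \right)} = 7 + \left(0 + K\right) = 7 + K$)
$R{\left(z \right)} = \frac{3}{-4 + \frac{2 + z}{2 z}}$ ($R{\left(z \right)} = \frac{3}{-4 + \frac{z + 2}{z + z}} = \frac{3}{-4 + \frac{2 + z}{2 z}}$)
$G{\left(Y,C \right)} = C^{2} + Y^{2}$ ($G{\left(Y,C \right)} = Y^{2} + C^{2} = C^{2} + Y^{2}$)
$G{\left(R{\left(D{\left(2,-5 \right)} \right)},47 \right)} + 48828 = \left(47^{2} + \left(- \frac{6 \left(7 + 2\right)}{-2 + 7 \left(7 + 2\right)}\right)^{2}\right) + 48828 = \left(2209 + \left(\left(-6\right) 9 \frac{1}{-2 + 7 \cdot 9}\right)^{2}\right) + 48828 = \left(2209 + \left(\left(-6\right) 9 \frac{1}{-2 + 63}\right)^{2}\right) + 48828 = \left(2209 + \left(\left(-6\right) 9 \cdot \frac{1}{61}\right)^{2}\right) + 48828 = \left(2209 + \left(- \frac{54}{61}\right)^{2}\right) + 48828 = \left(2209 + \frac{2916}{3721}\right) + 48828 = \frac{8222605}{3721} + 48828 = \frac{189911593}{3721}$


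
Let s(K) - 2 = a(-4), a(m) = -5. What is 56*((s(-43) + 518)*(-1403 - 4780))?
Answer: -178317720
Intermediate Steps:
s(K) = -3 (s(K) = 2 - 5 = -3)
56*((s(-43) + 518)*(-1403 - 4780)) = 56*((-3 + 518)*(-1403 - 4780)) = 56*(515*(-6183)) = 56*(-3184245) = -178317720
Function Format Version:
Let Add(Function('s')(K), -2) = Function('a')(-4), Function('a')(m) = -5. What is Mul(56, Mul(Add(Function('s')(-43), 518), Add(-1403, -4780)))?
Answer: -178317720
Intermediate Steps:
Function('s')(K) = -3 (Function('s')(K) = Add(2, -5) = -3)
Mul(56, Mul(Add(Function('s')(-43), 518), Add(-1403, -4780))) = Mul(56, Mul(Add(-3, 518), Add(-1403, -4780))) = Mul(56, Mul(515, -6183)) = Mul(56, -3184245) = -178317720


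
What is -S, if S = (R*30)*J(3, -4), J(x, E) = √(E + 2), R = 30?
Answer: -900*I*√2 ≈ -1272.8*I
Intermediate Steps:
J(x, E) = √(2 + E)
S = 900*I*√2 (S = (30*30)*√(2 - 4) = 900*√(-2) = 900*(I*√2) = 900*I*√2 ≈ 1272.8*I)
-S = -900*I*√2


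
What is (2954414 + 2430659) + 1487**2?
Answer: 7596242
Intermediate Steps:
(2954414 + 2430659) + 1487**2 = 5385073 + 2211169 = 7596242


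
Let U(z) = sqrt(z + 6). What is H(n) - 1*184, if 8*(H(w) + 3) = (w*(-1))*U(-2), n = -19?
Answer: -729/4 ≈ -182.25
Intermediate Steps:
U(z) = sqrt(6 + z)
H(w) = -3 - w/4 (H(w) = -3 + ((w*(-1))*sqrt(6 - 2))/8 = -3 + ((-w)*sqrt(4))/8 = -3 + (-w*2)/8 = -3 + (-2*w)/8 = -3 - w/4)
H(n) - 1*184 = (-3 - 1/4*(-19)) - 1*184 = (-3 + 19/4) - 184 = 7/4 - 184 = -729/4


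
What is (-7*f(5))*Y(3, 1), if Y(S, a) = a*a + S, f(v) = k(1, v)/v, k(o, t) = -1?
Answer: 28/5 ≈ 5.6000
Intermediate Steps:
f(v) = -1/v
Y(S, a) = S + a² (Y(S, a) = a² + S = S + a²)
(-7*f(5))*Y(3, 1) = (-(-7)/5)*(3 + 1²) = (-(-7)/5)*(3 + 1) = -7*(-⅕)*4 = (7/5)*4 = 28/5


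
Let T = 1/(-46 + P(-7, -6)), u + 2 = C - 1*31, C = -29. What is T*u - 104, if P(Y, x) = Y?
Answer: -5450/53 ≈ -102.83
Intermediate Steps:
u = -62 (u = -2 + (-29 - 1*31) = -2 + (-29 - 31) = -2 - 60 = -62)
T = -1/53 (T = 1/(-46 - 7) = 1/(-53) = -1/53 ≈ -0.018868)
T*u - 104 = -1/53*(-62) - 104 = 62/53 - 104 = -5450/53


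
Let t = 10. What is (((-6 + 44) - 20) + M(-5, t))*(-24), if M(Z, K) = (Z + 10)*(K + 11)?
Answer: -2952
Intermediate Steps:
M(Z, K) = (10 + Z)*(11 + K)
(((-6 + 44) - 20) + M(-5, t))*(-24) = (((-6 + 44) - 20) + (110 + 10*10 + 11*(-5) + 10*(-5)))*(-24) = ((38 - 20) + (110 + 100 - 55 - 50))*(-24) = (18 + 105)*(-24) = 123*(-24) = -2952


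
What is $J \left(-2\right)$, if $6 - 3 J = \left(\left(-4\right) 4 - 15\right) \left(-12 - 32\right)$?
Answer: $\frac{2716}{3} \approx 905.33$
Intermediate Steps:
$J = - \frac{1358}{3}$ ($J = 2 - \frac{\left(\left(-4\right) 4 - 15\right) \left(-12 - 32\right)}{3} = 2 - \frac{\left(-16 - 15\right) \left(-44\right)}{3} = 2 - \frac{\left(-31\right) \left(-44\right)}{3} = 2 - \frac{1364}{3} = - \frac{1358}{3} \approx -452.67$)
$J \left(-2\right) = \left(- \frac{1358}{3}\right) \left(-2\right) = \frac{2716}{3}$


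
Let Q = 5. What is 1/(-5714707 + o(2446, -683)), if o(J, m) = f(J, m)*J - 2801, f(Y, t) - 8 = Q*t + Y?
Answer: -1/8068114 ≈ -1.2394e-7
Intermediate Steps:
f(Y, t) = 8 + Y + 5*t (f(Y, t) = 8 + (5*t + Y) = 8 + (Y + 5*t) = 8 + Y + 5*t)
o(J, m) = -2801 + J*(8 + J + 5*m) (o(J, m) = (8 + J + 5*m)*J - 2801 = J*(8 + J + 5*m) - 2801 = -2801 + J*(8 + J + 5*m))
1/(-5714707 + o(2446, -683)) = 1/(-5714707 + (-2801 + 2446*(8 + 2446 + 5*(-683)))) = 1/(-5714707 + (-2801 + 2446*(8 + 2446 - 3415))) = 1/(-5714707 + (-2801 + 2446*(-961))) = 1/(-5714707 + (-2801 - 2350606)) = 1/(-5714707 - 2353407) = 1/(-8068114) = -1/8068114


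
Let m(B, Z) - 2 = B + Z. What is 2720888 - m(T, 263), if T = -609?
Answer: 2721232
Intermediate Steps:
m(B, Z) = 2 + B + Z (m(B, Z) = 2 + (B + Z) = 2 + B + Z)
2720888 - m(T, 263) = 2720888 - (2 - 609 + 263) = 2720888 - 1*(-344) = 2720888 + 344 = 2721232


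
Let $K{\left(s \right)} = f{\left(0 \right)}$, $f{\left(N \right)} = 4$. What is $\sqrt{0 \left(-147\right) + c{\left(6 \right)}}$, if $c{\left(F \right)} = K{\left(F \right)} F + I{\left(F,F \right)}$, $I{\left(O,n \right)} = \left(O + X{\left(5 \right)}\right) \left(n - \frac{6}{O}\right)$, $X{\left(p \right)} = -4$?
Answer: $\sqrt{34} \approx 5.8309$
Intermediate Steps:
$K{\left(s \right)} = 4$
$I{\left(O,n \right)} = \left(-4 + O\right) \left(n - \frac{6}{O}\right)$ ($I{\left(O,n \right)} = \left(O - 4\right) \left(n - \frac{6}{O}\right) = \left(-4 + O\right) \left(n - \frac{6}{O}\right)$)
$c{\left(F \right)} = -6 + F^{2} + \frac{24}{F}$ ($c{\left(F \right)} = 4 F - \left(6 - \frac{24}{F} + 4 F - F F\right) = 4 F + \left(-6 - 4 F + \frac{24}{F} + F^{2}\right) = 4 F + \left(-6 + F^{2} - 4 F + \frac{24}{F}\right) = -6 + F^{2} + \frac{24}{F}$)
$\sqrt{0 \left(-147\right) + c{\left(6 \right)}} = \sqrt{0 \left(-147\right) + \left(-6 + 6^{2} + \frac{24}{6}\right)} = \sqrt{0 + \left(-6 + 36 + 24 \cdot \frac{1}{6}\right)} = \sqrt{0 + \left(-6 + 36 + 4\right)} = \sqrt{0 + 34} = \sqrt{34}$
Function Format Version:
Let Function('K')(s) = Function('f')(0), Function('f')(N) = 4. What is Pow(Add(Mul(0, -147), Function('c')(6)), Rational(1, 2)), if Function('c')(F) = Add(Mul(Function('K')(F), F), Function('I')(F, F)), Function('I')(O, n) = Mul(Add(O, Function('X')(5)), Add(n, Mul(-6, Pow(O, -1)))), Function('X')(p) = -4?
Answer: Pow(34, Rational(1, 2)) ≈ 5.8309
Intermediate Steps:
Function('K')(s) = 4
Function('I')(O, n) = Mul(Add(-4, O), Add(n, Mul(-6, Pow(O, -1)))) (Function('I')(O, n) = Mul(Add(O, -4), Add(n, Mul(-6, Pow(O, -1)))) = Mul(Add(-4, O), Add(n, Mul(-6, Pow(O, -1)))))
Function('c')(F) = Add(-6, Pow(F, 2), Mul(24, Pow(F, -1))) (Function('c')(F) = Add(Mul(4, F), Add(-6, Mul(-4, F), Mul(24, Pow(F, -1)), Mul(F, F))) = Add(Mul(4, F), Add(-6, Mul(-4, F), Mul(24, Pow(F, -1)), Pow(F, 2))) = Add(Mul(4, F), Add(-6, Pow(F, 2), Mul(-4, F), Mul(24, Pow(F, -1)))) = Add(-6, Pow(F, 2), Mul(24, Pow(F, -1))))
Pow(Add(Mul(0, -147), Function('c')(6)), Rational(1, 2)) = Pow(Add(Mul(0, -147), Add(-6, Pow(6, 2), Mul(24, Pow(6, -1)))), Rational(1, 2)) = Pow(Add(0, Add(-6, 36, Mul(24, Rational(1, 6)))), Rational(1, 2)) = Pow(Add(0, Add(-6, 36, 4)), Rational(1, 2)) = Pow(Add(0, 34), Rational(1, 2)) = Pow(34, Rational(1, 2))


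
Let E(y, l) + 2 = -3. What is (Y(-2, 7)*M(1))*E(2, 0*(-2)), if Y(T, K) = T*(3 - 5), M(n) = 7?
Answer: -140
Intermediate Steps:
E(y, l) = -5 (E(y, l) = -2 - 3 = -5)
Y(T, K) = -2*T (Y(T, K) = T*(-2) = -2*T)
(Y(-2, 7)*M(1))*E(2, 0*(-2)) = (-2*(-2)*7)*(-5) = (4*7)*(-5) = 28*(-5) = -140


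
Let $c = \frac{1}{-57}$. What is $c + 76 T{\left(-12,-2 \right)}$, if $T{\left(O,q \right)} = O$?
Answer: $- \frac{51985}{57} \approx -912.02$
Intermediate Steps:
$c = - \frac{1}{57} \approx -0.017544$
$c + 76 T{\left(-12,-2 \right)} = - \frac{1}{57} + 76 \left(-12\right) = - \frac{1}{57} - 912 = - \frac{51985}{57}$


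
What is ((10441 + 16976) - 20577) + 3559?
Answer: 10399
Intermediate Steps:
((10441 + 16976) - 20577) + 3559 = (27417 - 20577) + 3559 = 6840 + 3559 = 10399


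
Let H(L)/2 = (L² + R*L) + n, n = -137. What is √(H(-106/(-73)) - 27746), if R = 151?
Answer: 56*I*√46862/73 ≈ 166.06*I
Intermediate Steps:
H(L) = -274 + 2*L² + 302*L (H(L) = 2*((L² + 151*L) - 137) = 2*(-137 + L² + 151*L) = -274 + 2*L² + 302*L)
√(H(-106/(-73)) - 27746) = √((-274 + 2*(-106/(-73))² + 302*(-106/(-73))) - 27746) = √((-274 + 2*(-106*(-1/73))² + 302*(-106*(-1/73))) - 27746) = √((-274 + 2*(106/73)² + 302*(106/73)) - 27746) = √((-274 + 2*(11236/5329) + 32012/73) - 27746) = √((-274 + 22472/5329 + 32012/73) - 27746) = √(899202/5329 - 27746) = √(-146959232/5329) = 56*I*√46862/73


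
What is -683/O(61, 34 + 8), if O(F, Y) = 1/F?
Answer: -41663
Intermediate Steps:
-683/O(61, 34 + 8) = -683/(1/61) = -683/1/61 = -683*61 = -41663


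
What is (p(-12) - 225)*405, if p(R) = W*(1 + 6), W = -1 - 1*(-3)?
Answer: -85455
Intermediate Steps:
W = 2 (W = -1 + 3 = 2)
p(R) = 14 (p(R) = 2*(1 + 6) = 2*7 = 14)
(p(-12) - 225)*405 = (14 - 225)*405 = -211*405 = -85455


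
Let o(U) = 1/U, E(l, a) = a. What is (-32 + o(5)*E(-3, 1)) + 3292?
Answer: 16301/5 ≈ 3260.2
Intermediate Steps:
(-32 + o(5)*E(-3, 1)) + 3292 = (-32 + 1/5) + 3292 = (-32 + (⅕)*1) + 3292 = (-32 + ⅕) + 3292 = -159/5 + 3292 = 16301/5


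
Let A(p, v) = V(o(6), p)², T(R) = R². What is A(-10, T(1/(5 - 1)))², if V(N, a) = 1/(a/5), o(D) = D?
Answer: 1/16 ≈ 0.062500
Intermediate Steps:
V(N, a) = 5/a (V(N, a) = 1/(a*(⅕)) = 1/(a/5) = 5/a)
A(p, v) = 25/p² (A(p, v) = (5/p)² = 25/p²)
A(-10, T(1/(5 - 1)))² = (25/(-10)²)² = (25*(1/100))² = (¼)² = 1/16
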